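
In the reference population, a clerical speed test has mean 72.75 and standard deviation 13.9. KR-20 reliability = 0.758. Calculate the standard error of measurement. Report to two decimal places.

6.84

SEM = SD · √(1 − ρ) = 13.9 × √0.242 = 13.9 × 0.4919 = 6.838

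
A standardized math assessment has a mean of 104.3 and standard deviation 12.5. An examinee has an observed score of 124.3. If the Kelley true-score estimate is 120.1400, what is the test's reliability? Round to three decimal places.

0.792

T̂ = ρX + (1 − ρ)μ  ⇒  T̂ − μ = ρ(X − μ)
ρ = (T̂ − μ)/(X − μ) = (120.1400 − 104.3) / (124.3 − 104.3) = 15.8400 / 20.0 = 0.79200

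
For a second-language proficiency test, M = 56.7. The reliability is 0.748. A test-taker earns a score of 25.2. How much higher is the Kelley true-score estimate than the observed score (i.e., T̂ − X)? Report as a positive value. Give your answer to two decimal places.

7.94

Weight the observed score by reliability and the mean by (1 − reliability): T̂ = 0.748·25.2 + 0.252·56.7 = 18.8496 + 14.2884 = 33.1380.
T̂ − X = 33.138 − 25.2 = 7.938 → 7.94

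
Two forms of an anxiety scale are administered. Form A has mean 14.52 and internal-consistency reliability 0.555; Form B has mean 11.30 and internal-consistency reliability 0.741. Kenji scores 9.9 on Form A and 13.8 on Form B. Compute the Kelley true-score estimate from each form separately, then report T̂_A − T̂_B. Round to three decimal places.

-1.197

T̂_A = 0.555(9.9) + 0.445(14.52) = 11.95590
T̂_B = 0.741(13.8) + 0.259(11.30) = 13.15250
T̂_A − T̂_B = -1.19660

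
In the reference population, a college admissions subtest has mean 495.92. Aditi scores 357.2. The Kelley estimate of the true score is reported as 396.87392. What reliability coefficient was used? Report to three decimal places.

T̂ = ρX + (1 − ρ)μ  ⇒  T̂ − μ = ρ(X − μ)
ρ = (T̂ − μ)/(X − μ) = (396.87392 − 495.92) / (357.2 − 495.92) = -99.04608 / -138.72 = 0.71400

0.714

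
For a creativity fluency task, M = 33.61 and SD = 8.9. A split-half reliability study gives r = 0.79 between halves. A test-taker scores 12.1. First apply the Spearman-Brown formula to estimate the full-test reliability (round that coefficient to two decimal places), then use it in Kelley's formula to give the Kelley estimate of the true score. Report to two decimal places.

Spearman-Brown: ρ = 2r/(1 + r) = 2(0.79)/(1 + 0.79) = 1.580/1.79 = 0.8827 → 0.88
T̂ = 0.88(12.1) + 0.12(33.61) = 10.648 + 4.0332 = 14.681 → 14.68

14.68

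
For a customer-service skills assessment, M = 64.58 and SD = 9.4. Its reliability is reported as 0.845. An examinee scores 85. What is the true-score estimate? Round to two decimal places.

Weight the observed score by reliability and the mean by (1 − reliability): T̂ = 0.845·85 + 0.155·64.58 = 71.825 + 10.00990 = 81.835.

81.83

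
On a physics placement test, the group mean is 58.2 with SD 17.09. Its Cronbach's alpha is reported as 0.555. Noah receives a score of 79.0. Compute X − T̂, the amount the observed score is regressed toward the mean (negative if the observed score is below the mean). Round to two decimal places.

T̂ = ρX + (1 − ρ)μ
  = 0.555 × 79.0 + 0.445 × 58.2
  = 43.8450 + 25.8990
  = 69.7440
  ≈ 69.744
X − T̂ = 79.0 − 69.744 = 9.256 → 9.26

9.26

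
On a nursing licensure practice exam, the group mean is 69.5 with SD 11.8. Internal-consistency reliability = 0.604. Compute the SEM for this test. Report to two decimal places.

7.43

SEM = SD · √(1 − ρ) = 11.8 × √0.396 = 11.8 × 0.6293 = 7.426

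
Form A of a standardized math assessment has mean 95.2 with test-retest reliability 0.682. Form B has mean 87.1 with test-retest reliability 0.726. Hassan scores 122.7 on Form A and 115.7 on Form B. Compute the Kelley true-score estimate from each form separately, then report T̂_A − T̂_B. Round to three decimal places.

6.091

T̂_A = 0.682(122.7) + 0.318(95.2) = 113.95500
T̂_B = 0.726(115.7) + 0.274(87.1) = 107.86360
T̂_A − T̂_B = 6.09140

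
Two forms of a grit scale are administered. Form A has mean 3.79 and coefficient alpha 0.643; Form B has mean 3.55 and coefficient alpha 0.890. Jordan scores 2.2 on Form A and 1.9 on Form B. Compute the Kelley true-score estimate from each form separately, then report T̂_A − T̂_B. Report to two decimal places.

0.69

T̂_A = 0.643(2.2) + 0.357(3.79) = 2.7676
T̂_B = 0.890(1.9) + 0.110(3.55) = 2.0815
T̂_A − T̂_B = 0.6861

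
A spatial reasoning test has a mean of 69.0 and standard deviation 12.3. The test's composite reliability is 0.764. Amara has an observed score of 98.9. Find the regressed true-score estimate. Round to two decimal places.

Regress the observed score toward the mean by the unreliability: T̂ = 0.764·98.9 + 0.236·69.0 = 75.5596 + 16.2840 = 91.844.

91.84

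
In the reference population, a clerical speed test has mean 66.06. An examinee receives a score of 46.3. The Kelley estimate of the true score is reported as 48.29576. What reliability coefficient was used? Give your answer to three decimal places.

0.899

T̂ = ρX + (1 − ρ)μ  ⇒  T̂ − μ = ρ(X − μ)
ρ = (T̂ − μ)/(X − μ) = (48.29576 − 66.06) / (46.3 − 66.06) = -17.76424 / -19.76 = 0.89900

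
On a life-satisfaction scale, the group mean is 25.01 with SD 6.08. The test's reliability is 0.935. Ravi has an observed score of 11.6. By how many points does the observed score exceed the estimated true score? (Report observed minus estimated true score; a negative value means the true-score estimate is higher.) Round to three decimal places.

T̂ = ρX + (1 − ρ)μ
  = 0.935 × 11.6 + 0.065 × 25.01
  = 10.8460 + 1.62565
  = 12.47165
  ≈ 12.4716
X − T̂ = 11.6 − 12.4716 = -0.8716 → -0.872

-0.872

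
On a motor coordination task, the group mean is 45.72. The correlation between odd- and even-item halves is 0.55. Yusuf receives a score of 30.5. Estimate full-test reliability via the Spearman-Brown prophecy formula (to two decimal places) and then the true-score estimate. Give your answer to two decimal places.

34.91

Spearman-Brown: ρ = 2r/(1 + r) = 2(0.55)/(1 + 0.55) = 1.100/1.55 = 0.7097 → 0.71
Kelley's formula gives T̂ = 0.71·30.5 + 0.29·45.72 = 21.655 + 13.2588 = 34.914.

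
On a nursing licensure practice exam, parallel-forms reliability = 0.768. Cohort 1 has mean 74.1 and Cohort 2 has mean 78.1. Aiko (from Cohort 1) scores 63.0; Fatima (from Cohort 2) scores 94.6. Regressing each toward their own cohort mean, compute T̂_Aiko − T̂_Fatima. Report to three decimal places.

-25.197

T̂_Aiko = 0.768(63.0) + 0.232(74.1) = 65.57520
T̂_Fatima = 0.768(94.6) + 0.232(78.1) = 90.77200
Difference = 65.57520 − 90.77200 = -25.19680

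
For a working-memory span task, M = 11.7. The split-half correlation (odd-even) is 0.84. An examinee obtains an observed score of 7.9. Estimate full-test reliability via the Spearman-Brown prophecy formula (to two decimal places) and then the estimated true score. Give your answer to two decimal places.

Spearman-Brown: ρ = 2r/(1 + r) = 2(0.84)/(1 + 0.84) = 1.680/1.84 = 0.9130 → 0.91
T̂ = 0.91(7.9) + 0.09(11.7) = 7.189 + 1.053 = 8.242 → 8.24

8.24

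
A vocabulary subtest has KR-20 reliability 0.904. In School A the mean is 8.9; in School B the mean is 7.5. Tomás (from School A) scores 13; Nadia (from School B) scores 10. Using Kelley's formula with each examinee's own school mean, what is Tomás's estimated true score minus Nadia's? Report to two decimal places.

2.85

T̂_Tomás = 0.904(13) + 0.096(8.9) = 12.6064
T̂_Nadia = 0.904(10) + 0.096(7.5) = 9.7600
Difference = 12.6064 − 9.7600 = 2.8464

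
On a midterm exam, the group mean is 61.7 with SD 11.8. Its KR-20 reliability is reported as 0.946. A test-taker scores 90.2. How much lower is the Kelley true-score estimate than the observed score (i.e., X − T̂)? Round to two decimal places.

1.54

T̂ = 0.946(90.2) + 0.054(61.7) = 85.3292 + 3.3318 = 88.6610 → 88.661
X − T̂ = 90.2 − 88.661 = 1.539 → 1.54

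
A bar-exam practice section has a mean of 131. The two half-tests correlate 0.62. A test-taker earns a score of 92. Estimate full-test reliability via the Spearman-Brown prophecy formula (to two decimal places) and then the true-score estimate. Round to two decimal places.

Spearman-Brown: ρ = 2r/(1 + r) = 2(0.62)/(1 + 0.62) = 1.240/1.62 = 0.7654 → 0.77
T̂ = ρX + (1 − ρ)μ
  = 0.77 × 92 + 0.23 × 131
  = 70.84 + 30.13
  = 100.970
  ≈ 100.97

100.97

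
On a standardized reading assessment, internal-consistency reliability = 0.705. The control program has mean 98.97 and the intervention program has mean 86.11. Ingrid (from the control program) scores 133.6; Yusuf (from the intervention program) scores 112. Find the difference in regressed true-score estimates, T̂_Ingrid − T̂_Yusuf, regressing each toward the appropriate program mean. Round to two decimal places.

19.02

T̂_Ingrid = 0.705(133.6) + 0.295(98.97) = 123.3841
T̂_Yusuf = 0.705(112) + 0.295(86.11) = 104.3624
Difference = 123.3841 − 104.3624 = 19.0217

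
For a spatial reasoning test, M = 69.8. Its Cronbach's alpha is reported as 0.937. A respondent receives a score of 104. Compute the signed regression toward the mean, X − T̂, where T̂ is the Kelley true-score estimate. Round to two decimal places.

T̂ = ρX + (1 − ρ)μ
  = 0.937 × 104 + 0.063 × 69.8
  = 97.448 + 4.3974
  = 101.8454
  ≈ 101.845
X − T̂ = 104 − 101.845 = 2.155 → 2.15

2.15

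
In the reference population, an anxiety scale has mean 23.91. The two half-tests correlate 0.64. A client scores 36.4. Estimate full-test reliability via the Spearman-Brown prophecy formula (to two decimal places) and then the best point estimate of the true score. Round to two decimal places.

Spearman-Brown: ρ = 2r/(1 + r) = 2(0.64)/(1 + 0.64) = 1.280/1.64 = 0.7805 → 0.78
Weight the observed score by reliability and the mean by (1 − reliability): T̂ = 0.78·36.4 + 0.22·23.91 = 28.392 + 5.2602 = 33.652.

33.65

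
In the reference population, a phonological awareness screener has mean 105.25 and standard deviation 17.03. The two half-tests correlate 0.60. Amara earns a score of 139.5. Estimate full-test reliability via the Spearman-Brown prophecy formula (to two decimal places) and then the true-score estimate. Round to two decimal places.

Spearman-Brown: ρ = 2r/(1 + r) = 2(0.60)/(1 + 0.60) = 1.200/1.60 = 0.7500 → 0.75
Regress the observed score toward the mean by the unreliability: T̂ = 0.75·139.5 + 0.25·105.25 = 104.625 + 26.3125 = 130.938.

130.94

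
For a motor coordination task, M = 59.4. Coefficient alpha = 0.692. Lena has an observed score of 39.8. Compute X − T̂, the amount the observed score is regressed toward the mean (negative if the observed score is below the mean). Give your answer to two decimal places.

-6.04

T̂ = 0.692(39.8) + 0.308(59.4) = 27.5416 + 18.2952 = 45.8368 → 45.837
X − T̂ = 39.8 − 45.837 = -6.037 → -6.04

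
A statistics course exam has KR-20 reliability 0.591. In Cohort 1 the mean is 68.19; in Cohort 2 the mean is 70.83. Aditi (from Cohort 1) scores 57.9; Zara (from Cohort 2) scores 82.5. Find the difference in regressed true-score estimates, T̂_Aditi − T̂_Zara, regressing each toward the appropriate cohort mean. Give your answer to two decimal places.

T̂_Aditi = 0.591(57.9) + 0.409(68.19) = 62.1086
T̂_Zara = 0.591(82.5) + 0.409(70.83) = 77.7270
Difference = 62.1086 − 77.7270 = -15.6184

-15.62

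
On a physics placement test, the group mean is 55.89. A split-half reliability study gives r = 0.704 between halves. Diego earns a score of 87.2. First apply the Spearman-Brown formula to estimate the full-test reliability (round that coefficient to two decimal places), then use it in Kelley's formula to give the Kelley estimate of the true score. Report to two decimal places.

81.88

Spearman-Brown: ρ = 2r/(1 + r) = 2(0.704)/(1 + 0.704) = 1.4080/1.704 = 0.8263 → 0.83
T̂ = 0.83(87.2) + 0.17(55.89) = 72.376 + 9.5013 = 81.877 → 81.88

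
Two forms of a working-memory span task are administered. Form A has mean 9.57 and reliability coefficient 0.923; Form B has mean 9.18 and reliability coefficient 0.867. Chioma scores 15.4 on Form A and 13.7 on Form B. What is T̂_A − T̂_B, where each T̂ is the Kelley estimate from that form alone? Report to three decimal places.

1.852

T̂_A = 0.923(15.4) + 0.077(9.57) = 14.95109
T̂_B = 0.867(13.7) + 0.133(9.18) = 13.09884
T̂_A − T̂_B = 1.85225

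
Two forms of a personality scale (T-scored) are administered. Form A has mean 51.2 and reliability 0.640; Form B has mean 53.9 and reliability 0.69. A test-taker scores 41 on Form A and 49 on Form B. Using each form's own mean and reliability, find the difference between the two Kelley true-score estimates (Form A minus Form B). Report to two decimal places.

-5.85

T̂_A = 0.640(41) + 0.360(51.2) = 44.6720
T̂_B = 0.69(49) + 0.31(53.9) = 50.5190
T̂_A − T̂_B = -5.8470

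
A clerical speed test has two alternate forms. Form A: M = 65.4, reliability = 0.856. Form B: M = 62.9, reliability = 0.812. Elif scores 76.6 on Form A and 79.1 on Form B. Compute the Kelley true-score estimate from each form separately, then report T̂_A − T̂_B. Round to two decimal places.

T̂_A = 0.856(76.6) + 0.144(65.4) = 74.9872
T̂_B = 0.812(79.1) + 0.188(62.9) = 76.0544
T̂_A − T̂_B = -1.0672

-1.07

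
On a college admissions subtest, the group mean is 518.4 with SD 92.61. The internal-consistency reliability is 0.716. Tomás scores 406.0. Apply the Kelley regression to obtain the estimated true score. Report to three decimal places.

437.922

T̂ = 0.716(406.0) + 0.284(518.4) = 290.6960 + 147.2256 = 437.9216 → 437.922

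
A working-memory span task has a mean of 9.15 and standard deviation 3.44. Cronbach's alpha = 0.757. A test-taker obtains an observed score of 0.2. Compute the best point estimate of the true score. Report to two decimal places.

2.37

Kelley's formula gives T̂ = 0.757·0.2 + 0.243·9.15 = 0.1514 + 2.22345 = 2.375.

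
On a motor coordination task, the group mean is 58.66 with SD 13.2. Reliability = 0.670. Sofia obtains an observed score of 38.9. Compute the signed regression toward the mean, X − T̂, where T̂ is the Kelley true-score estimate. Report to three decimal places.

Weight the observed score by reliability and the mean by (1 − reliability): T̂ = 0.670·38.9 + 0.330·58.66 = 26.0630 + 19.35780 = 45.42080.
X − T̂ = 38.9 − 45.4208 = -6.5208 → -6.521

-6.521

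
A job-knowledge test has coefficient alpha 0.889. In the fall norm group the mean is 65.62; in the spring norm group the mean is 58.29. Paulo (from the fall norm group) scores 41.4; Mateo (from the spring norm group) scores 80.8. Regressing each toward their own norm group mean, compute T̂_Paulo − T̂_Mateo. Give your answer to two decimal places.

-34.21

T̂_Paulo = 0.889(41.4) + 0.111(65.62) = 44.0884
T̂_Mateo = 0.889(80.8) + 0.111(58.29) = 78.3014
Difference = 44.0884 − 78.3014 = -34.2130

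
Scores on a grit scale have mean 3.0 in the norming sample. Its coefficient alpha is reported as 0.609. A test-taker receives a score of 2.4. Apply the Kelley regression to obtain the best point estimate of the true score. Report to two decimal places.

Regress the observed score toward the mean by the unreliability: T̂ = 0.609·2.4 + 0.391·3.0 = 1.4616 + 1.1730 = 2.635.

2.63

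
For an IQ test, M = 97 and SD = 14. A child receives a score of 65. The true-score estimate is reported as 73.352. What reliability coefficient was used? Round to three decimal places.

T̂ = ρX + (1 − ρ)μ  ⇒  T̂ − μ = ρ(X − μ)
ρ = (T̂ − μ)/(X − μ) = (73.352 − 97) / (65 − 97) = -23.648 / -32.0 = 0.73900

0.739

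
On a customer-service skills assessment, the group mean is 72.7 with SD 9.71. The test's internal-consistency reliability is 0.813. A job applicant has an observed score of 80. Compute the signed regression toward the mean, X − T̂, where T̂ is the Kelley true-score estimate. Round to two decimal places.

T̂ = ρX + (1 − ρ)μ
  = 0.813 × 80 + 0.187 × 72.7
  = 65.040 + 13.5949
  = 78.6349
  ≈ 78.635
X − T̂ = 80 − 78.635 = 1.365 → 1.37

1.37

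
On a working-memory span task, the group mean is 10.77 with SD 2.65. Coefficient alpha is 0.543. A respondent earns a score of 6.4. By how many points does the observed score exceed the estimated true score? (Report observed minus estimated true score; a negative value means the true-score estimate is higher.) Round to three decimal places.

Weight the observed score by reliability and the mean by (1 − reliability): T̂ = 0.543·6.4 + 0.457·10.77 = 3.4752 + 4.92189 = 8.39709.
X − T̂ = 6.4 − 8.3971 = -1.9971 → -1.997

-1.997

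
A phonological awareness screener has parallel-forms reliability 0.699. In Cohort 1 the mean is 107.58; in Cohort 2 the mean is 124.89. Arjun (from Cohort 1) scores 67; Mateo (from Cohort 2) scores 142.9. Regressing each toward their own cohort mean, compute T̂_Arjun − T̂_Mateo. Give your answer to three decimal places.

T̂_Arjun = 0.699(67) + 0.301(107.58) = 79.21458
T̂_Mateo = 0.699(142.9) + 0.301(124.89) = 137.47899
Difference = 79.21458 − 137.47899 = -58.26441

-58.264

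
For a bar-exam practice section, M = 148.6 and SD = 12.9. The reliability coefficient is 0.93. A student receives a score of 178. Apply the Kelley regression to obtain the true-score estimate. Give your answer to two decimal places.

Weight the observed score by reliability and the mean by (1 − reliability): T̂ = 0.93·178 + 0.07·148.6 = 165.54 + 10.402 = 175.942.

175.94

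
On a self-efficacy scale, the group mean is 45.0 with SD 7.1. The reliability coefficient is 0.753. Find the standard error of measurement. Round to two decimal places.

SEM = SD · √(1 − ρ) = 7.1 × √0.247 = 7.1 × 0.4970 = 3.529

3.53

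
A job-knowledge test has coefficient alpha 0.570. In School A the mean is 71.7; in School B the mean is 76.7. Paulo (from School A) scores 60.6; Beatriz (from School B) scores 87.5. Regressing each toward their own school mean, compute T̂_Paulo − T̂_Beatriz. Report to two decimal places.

T̂_Paulo = 0.570(60.6) + 0.430(71.7) = 65.3730
T̂_Beatriz = 0.570(87.5) + 0.430(76.7) = 82.8560
Difference = 65.3730 − 82.8560 = -17.4830

-17.48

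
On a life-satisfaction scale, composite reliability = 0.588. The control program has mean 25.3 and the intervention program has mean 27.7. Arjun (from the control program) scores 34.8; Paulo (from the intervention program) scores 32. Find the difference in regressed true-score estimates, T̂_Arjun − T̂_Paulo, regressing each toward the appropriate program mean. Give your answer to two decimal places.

0.66

T̂_Arjun = 0.588(34.8) + 0.412(25.3) = 30.8860
T̂_Paulo = 0.588(32) + 0.412(27.7) = 30.2284
Difference = 30.8860 − 30.2284 = 0.6576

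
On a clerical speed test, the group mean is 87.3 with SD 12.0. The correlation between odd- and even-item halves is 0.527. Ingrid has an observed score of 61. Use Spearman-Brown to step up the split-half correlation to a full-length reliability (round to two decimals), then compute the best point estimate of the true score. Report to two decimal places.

69.15

Spearman-Brown: ρ = 2r/(1 + r) = 2(0.527)/(1 + 0.527) = 1.0540/1.527 = 0.6902 → 0.69
Regress the observed score toward the mean by the unreliability: T̂ = 0.69·61 + 0.31·87.3 = 42.09 + 27.063 = 69.153.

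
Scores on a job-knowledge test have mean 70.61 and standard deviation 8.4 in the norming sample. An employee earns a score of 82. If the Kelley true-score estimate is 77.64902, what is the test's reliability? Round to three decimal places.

T̂ = ρX + (1 − ρ)μ  ⇒  T̂ − μ = ρ(X − μ)
ρ = (T̂ − μ)/(X − μ) = (77.64902 − 70.61) / (82 − 70.61) = 7.03902 / 11.39 = 0.61800

0.618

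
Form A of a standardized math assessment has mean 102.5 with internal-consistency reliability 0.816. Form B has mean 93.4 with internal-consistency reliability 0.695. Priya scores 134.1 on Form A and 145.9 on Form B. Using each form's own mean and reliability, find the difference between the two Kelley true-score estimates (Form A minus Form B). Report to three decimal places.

-1.602

T̂_A = 0.816(134.1) + 0.184(102.5) = 128.28560
T̂_B = 0.695(145.9) + 0.305(93.4) = 129.88750
T̂_A − T̂_B = -1.60190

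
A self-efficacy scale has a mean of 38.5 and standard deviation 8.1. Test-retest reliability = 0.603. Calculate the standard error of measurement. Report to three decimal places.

5.104

SEM = SD · √(1 − ρ) = 8.1 × √0.397 = 8.1 × 0.6301 = 5.1036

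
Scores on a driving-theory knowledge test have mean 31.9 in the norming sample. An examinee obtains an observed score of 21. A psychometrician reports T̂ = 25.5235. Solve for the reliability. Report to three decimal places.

T̂ = ρX + (1 − ρ)μ  ⇒  T̂ − μ = ρ(X − μ)
ρ = (T̂ − μ)/(X − μ) = (25.5235 − 31.9) / (21 − 31.9) = -6.3765 / -10.9 = 0.58500

0.585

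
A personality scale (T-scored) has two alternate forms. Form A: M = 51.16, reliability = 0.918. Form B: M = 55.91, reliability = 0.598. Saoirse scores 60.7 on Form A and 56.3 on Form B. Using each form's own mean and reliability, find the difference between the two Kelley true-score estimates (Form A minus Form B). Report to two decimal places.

T̂_A = 0.918(60.7) + 0.082(51.16) = 59.9177
T̂_B = 0.598(56.3) + 0.402(55.91) = 56.1432
T̂_A − T̂_B = 3.7745

3.77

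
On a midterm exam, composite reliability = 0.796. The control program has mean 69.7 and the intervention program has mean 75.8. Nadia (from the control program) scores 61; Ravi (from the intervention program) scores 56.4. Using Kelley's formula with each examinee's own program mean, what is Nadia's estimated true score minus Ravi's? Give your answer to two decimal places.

T̂_Nadia = 0.796(61) + 0.204(69.7) = 62.7748
T̂_Ravi = 0.796(56.4) + 0.204(75.8) = 60.3576
Difference = 62.7748 − 60.3576 = 2.4172

2.42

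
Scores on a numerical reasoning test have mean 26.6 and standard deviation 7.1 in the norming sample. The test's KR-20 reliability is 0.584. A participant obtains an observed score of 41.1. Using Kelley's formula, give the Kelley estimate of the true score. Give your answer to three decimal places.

T̂ = 0.584(41.1) + 0.416(26.6) = 24.0024 + 11.0656 = 35.0680 → 35.068

35.068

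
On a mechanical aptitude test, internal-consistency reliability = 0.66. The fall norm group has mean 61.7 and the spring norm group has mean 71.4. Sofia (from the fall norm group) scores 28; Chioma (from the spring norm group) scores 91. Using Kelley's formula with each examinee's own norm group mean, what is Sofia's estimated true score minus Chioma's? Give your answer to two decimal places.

T̂_Sofia = 0.66(28) + 0.34(61.7) = 39.4580
T̂_Chioma = 0.66(91) + 0.34(71.4) = 84.3360
Difference = 39.4580 − 84.3360 = -44.8780

-44.88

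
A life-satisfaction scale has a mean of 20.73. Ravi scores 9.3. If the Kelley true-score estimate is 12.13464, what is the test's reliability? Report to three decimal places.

0.752

T̂ = ρX + (1 − ρ)μ  ⇒  T̂ − μ = ρ(X − μ)
ρ = (T̂ − μ)/(X − μ) = (12.13464 − 20.73) / (9.3 − 20.73) = -8.59536 / -11.43 = 0.75200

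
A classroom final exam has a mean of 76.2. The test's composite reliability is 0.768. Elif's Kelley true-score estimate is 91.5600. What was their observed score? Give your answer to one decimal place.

T̂ = ρX + (1 − ρ)μ  ⇒  X = (T̂ − (1 − ρ)μ) / ρ
X = (91.5600 − 0.232 × 76.2) / 0.768 = (91.5600 − 17.6784) / 0.768 = 73.8816 / 0.768 = 96.200

96.2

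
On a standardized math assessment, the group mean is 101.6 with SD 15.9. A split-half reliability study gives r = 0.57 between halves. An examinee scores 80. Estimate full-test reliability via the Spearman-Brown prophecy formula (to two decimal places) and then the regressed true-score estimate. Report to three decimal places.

85.832

Spearman-Brown: ρ = 2r/(1 + r) = 2(0.57)/(1 + 0.57) = 1.140/1.57 = 0.7261 → 0.73
Weight the observed score by reliability and the mean by (1 − reliability): T̂ = 0.73·80 + 0.27·101.6 = 58.40 + 27.432 = 85.8320.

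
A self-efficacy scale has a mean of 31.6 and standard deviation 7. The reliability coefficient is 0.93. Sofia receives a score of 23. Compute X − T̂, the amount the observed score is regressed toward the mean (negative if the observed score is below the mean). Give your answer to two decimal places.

-0.60

T̂ = 0.93(23) + 0.07(31.6) = 21.39 + 2.212 = 23.6020 → 23.602
X − T̂ = 23 − 23.602 = -0.602 → -0.60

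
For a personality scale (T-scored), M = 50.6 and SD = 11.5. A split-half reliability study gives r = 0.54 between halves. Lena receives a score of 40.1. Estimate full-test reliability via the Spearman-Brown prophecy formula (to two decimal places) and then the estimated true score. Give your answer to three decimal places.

Spearman-Brown: ρ = 2r/(1 + r) = 2(0.54)/(1 + 0.54) = 1.080/1.54 = 0.7013 → 0.70
Weight the observed score by reliability and the mean by (1 − reliability): T̂ = 0.70·40.1 + 0.30·50.6 = 28.070 + 15.180 = 43.2500.

43.250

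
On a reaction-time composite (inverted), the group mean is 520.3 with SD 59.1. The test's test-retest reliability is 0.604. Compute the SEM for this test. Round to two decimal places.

37.19

SEM = SD · √(1 − ρ) = 59.1 × √0.396 = 59.1 × 0.6293 = 37.191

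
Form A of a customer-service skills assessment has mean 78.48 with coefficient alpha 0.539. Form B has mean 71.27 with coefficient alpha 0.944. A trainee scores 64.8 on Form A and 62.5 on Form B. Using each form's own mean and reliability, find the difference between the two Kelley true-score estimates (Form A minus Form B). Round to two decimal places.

8.12

T̂_A = 0.539(64.8) + 0.461(78.48) = 71.1065
T̂_B = 0.944(62.5) + 0.056(71.27) = 62.9911
T̂_A − T̂_B = 8.1154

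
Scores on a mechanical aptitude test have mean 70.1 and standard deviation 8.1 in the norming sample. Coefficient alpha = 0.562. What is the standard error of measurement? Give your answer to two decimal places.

SEM = SD · √(1 − ρ) = 8.1 × √0.438 = 8.1 × 0.6618 = 5.361

5.36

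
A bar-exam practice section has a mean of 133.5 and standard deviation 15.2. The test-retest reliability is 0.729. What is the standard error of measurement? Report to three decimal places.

7.913

SEM = SD · √(1 − ρ) = 15.2 × √0.271 = 15.2 × 0.5206 = 7.9128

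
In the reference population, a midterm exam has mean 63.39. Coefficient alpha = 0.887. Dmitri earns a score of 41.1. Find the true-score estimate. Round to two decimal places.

43.62

T̂ = ρX + (1 − ρ)μ
  = 0.887 × 41.1 + 0.113 × 63.39
  = 36.4557 + 7.16307
  = 43.619
  ≈ 43.62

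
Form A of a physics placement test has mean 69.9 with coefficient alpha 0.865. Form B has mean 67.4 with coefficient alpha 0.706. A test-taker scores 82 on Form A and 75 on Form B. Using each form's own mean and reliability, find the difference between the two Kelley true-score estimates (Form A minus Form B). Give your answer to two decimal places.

T̂_A = 0.865(82) + 0.135(69.9) = 80.3665
T̂_B = 0.706(75) + 0.294(67.4) = 72.7656
T̂_A − T̂_B = 7.6009

7.60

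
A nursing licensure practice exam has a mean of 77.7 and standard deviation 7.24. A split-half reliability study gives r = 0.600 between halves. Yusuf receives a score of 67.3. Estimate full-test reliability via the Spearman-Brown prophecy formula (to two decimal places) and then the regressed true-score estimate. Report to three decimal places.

Spearman-Brown: ρ = 2r/(1 + r) = 2(0.600)/(1 + 0.600) = 1.2000/1.600 = 0.7500 → 0.75
T̂ = ρX + (1 − ρ)μ
  = 0.75 × 67.3 + 0.25 × 77.7
  = 50.475 + 19.425
  = 69.9000
  ≈ 69.900

69.900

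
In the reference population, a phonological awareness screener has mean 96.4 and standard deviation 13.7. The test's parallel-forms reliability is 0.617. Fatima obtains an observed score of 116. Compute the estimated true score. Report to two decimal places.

T̂ = 0.617(116) + 0.383(96.4) = 71.572 + 36.9212 = 108.493 → 108.49

108.49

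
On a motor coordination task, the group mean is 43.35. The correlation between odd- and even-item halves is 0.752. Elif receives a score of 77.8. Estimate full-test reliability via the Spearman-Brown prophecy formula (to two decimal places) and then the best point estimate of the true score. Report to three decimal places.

Spearman-Brown: ρ = 2r/(1 + r) = 2(0.752)/(1 + 0.752) = 1.5040/1.752 = 0.8584 → 0.86
T̂ = 0.86(77.8) + 0.14(43.35) = 66.908 + 6.0690 = 72.9770 → 72.977

72.977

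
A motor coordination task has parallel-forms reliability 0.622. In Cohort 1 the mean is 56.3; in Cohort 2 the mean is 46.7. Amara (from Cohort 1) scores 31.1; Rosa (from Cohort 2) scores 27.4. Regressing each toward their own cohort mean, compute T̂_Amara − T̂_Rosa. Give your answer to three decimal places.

5.930

T̂_Amara = 0.622(31.1) + 0.378(56.3) = 40.62560
T̂_Rosa = 0.622(27.4) + 0.378(46.7) = 34.69540
Difference = 40.62560 − 34.69540 = 5.93020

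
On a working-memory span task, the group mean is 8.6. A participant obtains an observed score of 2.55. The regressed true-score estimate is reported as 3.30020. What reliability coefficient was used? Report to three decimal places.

0.876

T̂ = ρX + (1 − ρ)μ  ⇒  T̂ − μ = ρ(X − μ)
ρ = (T̂ − μ)/(X − μ) = (3.30020 − 8.6) / (2.55 − 8.6) = -5.29980 / -6.05 = 0.87600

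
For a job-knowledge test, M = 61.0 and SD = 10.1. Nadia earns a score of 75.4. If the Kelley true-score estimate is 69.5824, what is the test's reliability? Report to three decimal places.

T̂ = ρX + (1 − ρ)μ  ⇒  T̂ − μ = ρ(X − μ)
ρ = (T̂ − μ)/(X − μ) = (69.5824 − 61.0) / (75.4 − 61.0) = 8.5824 / 14.4 = 0.59600

0.596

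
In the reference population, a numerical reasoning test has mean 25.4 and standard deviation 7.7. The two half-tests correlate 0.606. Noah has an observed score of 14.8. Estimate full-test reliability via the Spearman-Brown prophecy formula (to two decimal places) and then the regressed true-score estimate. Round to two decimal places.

17.45

Spearman-Brown: ρ = 2r/(1 + r) = 2(0.606)/(1 + 0.606) = 1.2120/1.606 = 0.7547 → 0.75
T̂ = ρX + (1 − ρ)μ
  = 0.75 × 14.8 + 0.25 × 25.4
  = 11.100 + 6.350
  = 17.450
  ≈ 17.45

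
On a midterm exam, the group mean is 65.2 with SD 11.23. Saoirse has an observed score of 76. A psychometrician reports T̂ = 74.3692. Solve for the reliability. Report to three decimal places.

T̂ = ρX + (1 − ρ)μ  ⇒  T̂ − μ = ρ(X − μ)
ρ = (T̂ − μ)/(X − μ) = (74.3692 − 65.2) / (76 − 65.2) = 9.1692 / 10.8 = 0.84900

0.849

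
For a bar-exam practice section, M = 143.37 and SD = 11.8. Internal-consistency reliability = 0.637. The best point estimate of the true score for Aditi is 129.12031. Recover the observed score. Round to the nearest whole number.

T̂ = ρX + (1 − ρ)μ  ⇒  X = (T̂ − (1 − ρ)μ) / ρ
X = (129.12031 − 0.363 × 143.37) / 0.637 = (129.12031 − 52.04331) / 0.637 = 77.07700 / 0.637 = 121.00

121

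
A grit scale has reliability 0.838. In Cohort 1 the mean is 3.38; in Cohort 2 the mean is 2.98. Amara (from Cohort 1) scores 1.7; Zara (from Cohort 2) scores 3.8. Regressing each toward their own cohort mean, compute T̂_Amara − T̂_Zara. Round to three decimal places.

-1.695

T̂_Amara = 0.838(1.7) + 0.162(3.38) = 1.97216
T̂_Zara = 0.838(3.8) + 0.162(2.98) = 3.66716
Difference = 1.97216 − 3.66716 = -1.69500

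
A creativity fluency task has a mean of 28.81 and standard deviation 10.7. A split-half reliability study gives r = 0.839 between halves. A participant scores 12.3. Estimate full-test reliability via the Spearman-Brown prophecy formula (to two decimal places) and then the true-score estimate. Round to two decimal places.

13.79

Spearman-Brown: ρ = 2r/(1 + r) = 2(0.839)/(1 + 0.839) = 1.6780/1.839 = 0.9125 → 0.91
T̂ = ρX + (1 − ρ)μ
  = 0.91 × 12.3 + 0.09 × 28.81
  = 11.193 + 2.5929
  = 13.786
  ≈ 13.79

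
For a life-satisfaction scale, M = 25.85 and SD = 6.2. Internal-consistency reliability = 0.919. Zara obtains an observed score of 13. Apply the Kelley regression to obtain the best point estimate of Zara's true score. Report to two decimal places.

14.04

Kelley's formula gives T̂ = 0.919·13 + 0.081·25.85 = 11.947 + 2.09385 = 14.041.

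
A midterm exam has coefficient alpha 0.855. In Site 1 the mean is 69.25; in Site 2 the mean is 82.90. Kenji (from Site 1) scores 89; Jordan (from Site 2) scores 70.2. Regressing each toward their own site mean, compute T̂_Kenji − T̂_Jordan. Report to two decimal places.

14.09

T̂_Kenji = 0.855(89) + 0.145(69.25) = 86.1363
T̂_Jordan = 0.855(70.2) + 0.145(82.90) = 72.0415
Difference = 86.1363 − 72.0415 = 14.0948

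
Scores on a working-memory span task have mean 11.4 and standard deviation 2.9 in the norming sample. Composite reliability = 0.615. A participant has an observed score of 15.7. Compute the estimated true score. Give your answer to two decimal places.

Regress the observed score toward the mean by the unreliability: T̂ = 0.615·15.7 + 0.385·11.4 = 9.6555 + 4.3890 = 14.044.

14.04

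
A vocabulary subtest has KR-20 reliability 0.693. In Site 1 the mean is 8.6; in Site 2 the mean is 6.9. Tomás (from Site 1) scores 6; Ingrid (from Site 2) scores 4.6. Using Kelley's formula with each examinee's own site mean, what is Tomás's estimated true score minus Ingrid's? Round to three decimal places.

1.492

T̂_Tomás = 0.693(6) + 0.307(8.6) = 6.79820
T̂_Ingrid = 0.693(4.6) + 0.307(6.9) = 5.30610
Difference = 6.79820 − 5.30610 = 1.49210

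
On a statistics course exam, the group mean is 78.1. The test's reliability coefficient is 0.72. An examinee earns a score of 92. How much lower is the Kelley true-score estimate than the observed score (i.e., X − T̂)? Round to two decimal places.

T̂ = 0.72(92) + 0.28(78.1) = 66.24 + 21.868 = 88.1080 → 88.108
X − T̂ = 92 − 88.108 = 3.892 → 3.89

3.89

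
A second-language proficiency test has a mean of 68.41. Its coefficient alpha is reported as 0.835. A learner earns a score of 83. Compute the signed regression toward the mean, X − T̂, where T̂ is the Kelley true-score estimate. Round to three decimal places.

T̂ = 0.835(83) + 0.165(68.41) = 69.305 + 11.28765 = 80.59265 → 80.5926
X − T̂ = 83 − 80.5926 = 2.4074 → 2.407

2.407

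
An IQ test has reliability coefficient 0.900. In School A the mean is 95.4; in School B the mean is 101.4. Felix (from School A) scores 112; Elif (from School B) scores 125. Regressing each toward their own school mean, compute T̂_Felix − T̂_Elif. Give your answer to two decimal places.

-12.30

T̂_Felix = 0.900(112) + 0.100(95.4) = 110.3400
T̂_Elif = 0.900(125) + 0.100(101.4) = 122.6400
Difference = 110.3400 − 122.6400 = -12.3000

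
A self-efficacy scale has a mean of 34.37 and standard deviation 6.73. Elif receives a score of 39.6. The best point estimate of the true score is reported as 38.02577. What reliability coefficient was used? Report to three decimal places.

0.699

T̂ = ρX + (1 − ρ)μ  ⇒  T̂ − μ = ρ(X − μ)
ρ = (T̂ − μ)/(X − μ) = (38.02577 − 34.37) / (39.6 − 34.37) = 3.65577 / 5.23 = 0.69900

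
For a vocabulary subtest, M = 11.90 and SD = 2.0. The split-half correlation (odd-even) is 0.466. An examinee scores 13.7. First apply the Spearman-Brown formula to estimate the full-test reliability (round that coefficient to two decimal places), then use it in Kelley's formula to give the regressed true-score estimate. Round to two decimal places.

13.05

Spearman-Brown: ρ = 2r/(1 + r) = 2(0.466)/(1 + 0.466) = 0.9320/1.466 = 0.6357 → 0.64
T̂ = ρX + (1 − ρ)μ
  = 0.64 × 13.7 + 0.36 × 11.90
  = 8.768 + 4.2840
  = 13.052
  ≈ 13.05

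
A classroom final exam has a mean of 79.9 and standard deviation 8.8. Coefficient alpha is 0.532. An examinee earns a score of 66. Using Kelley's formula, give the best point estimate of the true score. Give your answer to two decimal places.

72.51

T̂ = 0.532(66) + 0.468(79.9) = 35.112 + 37.3932 = 72.505 → 72.51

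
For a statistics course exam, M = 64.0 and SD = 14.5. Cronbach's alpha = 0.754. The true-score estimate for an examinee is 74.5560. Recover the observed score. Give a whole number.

78

T̂ = ρX + (1 − ρ)μ  ⇒  X = (T̂ − (1 − ρ)μ) / ρ
X = (74.5560 − 0.246 × 64.0) / 0.754 = (74.5560 − 15.7440) / 0.754 = 58.8120 / 0.754 = 78.00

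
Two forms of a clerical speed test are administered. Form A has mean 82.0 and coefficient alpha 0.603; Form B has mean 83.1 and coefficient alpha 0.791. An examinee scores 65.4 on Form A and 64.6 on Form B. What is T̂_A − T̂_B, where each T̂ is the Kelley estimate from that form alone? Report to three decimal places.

3.524

T̂_A = 0.603(65.4) + 0.397(82.0) = 71.99020
T̂_B = 0.791(64.6) + 0.209(83.1) = 68.46650
T̂_A − T̂_B = 3.52370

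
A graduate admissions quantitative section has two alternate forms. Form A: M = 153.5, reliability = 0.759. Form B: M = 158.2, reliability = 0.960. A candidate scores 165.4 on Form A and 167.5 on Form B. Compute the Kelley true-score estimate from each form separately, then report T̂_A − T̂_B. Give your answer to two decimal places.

T̂_A = 0.759(165.4) + 0.241(153.5) = 162.5321
T̂_B = 0.960(167.5) + 0.040(158.2) = 167.1280
T̂_A − T̂_B = -4.5959

-4.60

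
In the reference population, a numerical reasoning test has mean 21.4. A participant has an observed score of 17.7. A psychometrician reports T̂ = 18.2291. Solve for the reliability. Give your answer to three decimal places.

T̂ = ρX + (1 − ρ)μ  ⇒  T̂ − μ = ρ(X − μ)
ρ = (T̂ − μ)/(X − μ) = (18.2291 − 21.4) / (17.7 − 21.4) = -3.1709 / -3.7 = 0.85700

0.857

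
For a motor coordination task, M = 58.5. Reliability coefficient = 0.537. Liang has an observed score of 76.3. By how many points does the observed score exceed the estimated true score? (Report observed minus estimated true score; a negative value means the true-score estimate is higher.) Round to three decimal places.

8.241

T̂ = 0.537(76.3) + 0.463(58.5) = 40.9731 + 27.0855 = 68.05860 → 68.0586
X − T̂ = 76.3 − 68.0586 = 8.2414 → 8.241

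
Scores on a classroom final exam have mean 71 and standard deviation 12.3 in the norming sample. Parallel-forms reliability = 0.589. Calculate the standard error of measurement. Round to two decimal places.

SEM = SD · √(1 − ρ) = 12.3 × √0.411 = 12.3 × 0.6411 = 7.885

7.89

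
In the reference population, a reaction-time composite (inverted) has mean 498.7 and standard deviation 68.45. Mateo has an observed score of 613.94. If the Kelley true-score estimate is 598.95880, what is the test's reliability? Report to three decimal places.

T̂ = ρX + (1 − ρ)μ  ⇒  T̂ − μ = ρ(X − μ)
ρ = (T̂ − μ)/(X − μ) = (598.95880 − 498.7) / (613.94 − 498.7) = 100.25880 / 115.24 = 0.87000

0.870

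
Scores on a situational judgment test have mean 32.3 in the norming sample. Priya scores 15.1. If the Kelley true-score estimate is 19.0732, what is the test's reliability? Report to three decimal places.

T̂ = ρX + (1 − ρ)μ  ⇒  T̂ − μ = ρ(X − μ)
ρ = (T̂ − μ)/(X − μ) = (19.0732 − 32.3) / (15.1 − 32.3) = -13.2268 / -17.2 = 0.76900

0.769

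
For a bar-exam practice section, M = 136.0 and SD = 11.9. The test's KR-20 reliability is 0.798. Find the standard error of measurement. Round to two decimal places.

SEM = SD · √(1 − ρ) = 11.9 × √0.202 = 11.9 × 0.4494 = 5.348

5.35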